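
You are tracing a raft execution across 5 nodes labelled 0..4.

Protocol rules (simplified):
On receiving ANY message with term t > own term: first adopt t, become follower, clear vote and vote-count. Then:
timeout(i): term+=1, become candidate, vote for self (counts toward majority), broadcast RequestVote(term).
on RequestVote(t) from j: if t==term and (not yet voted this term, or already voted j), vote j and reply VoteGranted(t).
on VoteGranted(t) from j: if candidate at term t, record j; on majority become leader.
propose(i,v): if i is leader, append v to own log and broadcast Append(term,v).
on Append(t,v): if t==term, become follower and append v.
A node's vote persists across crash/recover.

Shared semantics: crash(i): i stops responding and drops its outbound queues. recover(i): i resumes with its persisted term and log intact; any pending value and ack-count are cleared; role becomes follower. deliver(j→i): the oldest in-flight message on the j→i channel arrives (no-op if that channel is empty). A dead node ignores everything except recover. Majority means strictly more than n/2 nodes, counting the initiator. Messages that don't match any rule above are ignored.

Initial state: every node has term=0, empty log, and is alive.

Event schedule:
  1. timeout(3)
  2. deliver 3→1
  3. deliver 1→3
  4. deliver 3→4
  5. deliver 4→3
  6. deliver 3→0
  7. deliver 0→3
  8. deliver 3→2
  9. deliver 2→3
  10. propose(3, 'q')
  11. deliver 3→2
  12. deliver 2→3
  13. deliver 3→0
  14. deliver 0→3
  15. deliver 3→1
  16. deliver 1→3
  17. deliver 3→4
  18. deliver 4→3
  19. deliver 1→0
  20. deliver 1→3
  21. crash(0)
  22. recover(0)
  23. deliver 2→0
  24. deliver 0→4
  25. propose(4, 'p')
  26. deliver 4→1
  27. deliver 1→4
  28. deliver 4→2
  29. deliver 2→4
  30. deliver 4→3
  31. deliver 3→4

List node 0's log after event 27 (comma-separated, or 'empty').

q

1. timeout(3):  <3:cand t1 ->
2. deliver 3→1:  <1:foll t1 ->
3. deliver 1→3:  nop
4. deliver 3→4:  <4:foll t1 ->
5. deliver 4→3:  <3:lead t1 ->
6. deliver 3→0:  <0:foll t1 ->
7. deliver 0→3:  nop
8. deliver 3→2:  <2:foll t1 ->
9. deliver 2→3:  nop
10. propose(3,'q'):  <3:lead t1 q>
11. deliver 3→2:  <2:foll t1 q>
12. deliver 2→3:  nop
13. deliver 3→0:  <0:foll t1 q>
14. deliver 0→3:  nop
15. deliver 3→1:  <1:foll t1 q>
16. deliver 1→3:  nop
17. deliver 3→4:  <4:foll t1 q>
18. deliver 4→3:  nop
19. deliver 1→0:  nop
20. deliver 1→3:  nop
21. crash(0):  <0:✗foll t1 q>
22. recover(0):  <0:foll t1 q>
23. deliver 2→0:  nop
24. deliver 0→4:  nop
25. propose(4,'p'):  nop
26. deliver 4→1:  nop
27. deliver 1→4:  nop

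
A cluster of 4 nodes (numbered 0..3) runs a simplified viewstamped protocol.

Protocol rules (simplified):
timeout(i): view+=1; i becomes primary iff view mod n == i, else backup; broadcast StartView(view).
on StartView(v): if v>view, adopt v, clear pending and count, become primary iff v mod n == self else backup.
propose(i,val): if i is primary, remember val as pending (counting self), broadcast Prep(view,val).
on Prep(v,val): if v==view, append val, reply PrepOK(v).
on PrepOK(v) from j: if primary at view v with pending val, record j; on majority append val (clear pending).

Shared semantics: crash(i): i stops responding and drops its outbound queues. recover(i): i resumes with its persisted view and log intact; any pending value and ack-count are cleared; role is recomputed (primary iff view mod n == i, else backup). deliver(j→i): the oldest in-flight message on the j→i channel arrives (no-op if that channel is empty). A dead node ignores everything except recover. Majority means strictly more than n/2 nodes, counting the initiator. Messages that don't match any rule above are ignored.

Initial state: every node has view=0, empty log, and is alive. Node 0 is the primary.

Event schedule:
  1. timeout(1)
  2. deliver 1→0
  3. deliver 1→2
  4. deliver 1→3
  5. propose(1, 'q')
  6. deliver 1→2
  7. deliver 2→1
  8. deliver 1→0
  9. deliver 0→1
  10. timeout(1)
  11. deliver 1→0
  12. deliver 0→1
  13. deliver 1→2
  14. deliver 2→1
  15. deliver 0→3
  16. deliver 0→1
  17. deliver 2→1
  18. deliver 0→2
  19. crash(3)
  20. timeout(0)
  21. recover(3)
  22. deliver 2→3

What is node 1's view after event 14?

after 1 — timeout(1): n1:prim/v1/[-]
after 2 — deliver 1→0: n0:back/v1/[-]
after 3 — deliver 1→2: n2:back/v1/[-]
after 4 — deliver 1→3: n3:back/v1/[-]
after 5 — propose(1,'q'): ·
after 6 — deliver 1→2: n2:back/v1/[q]
after 7 — deliver 2→1: ·
after 8 — deliver 1→0: n0:back/v1/[q]
after 9 — deliver 0→1: n1:prim/v1/[q]
after 10 — timeout(1): n1:back/v2/[q]
after 11 — deliver 1→0: n0:back/v2/[q]
after 12 — deliver 0→1: ·
after 13 — deliver 1→2: n2:prim/v2/[q]
after 14 — deliver 2→1: ·

2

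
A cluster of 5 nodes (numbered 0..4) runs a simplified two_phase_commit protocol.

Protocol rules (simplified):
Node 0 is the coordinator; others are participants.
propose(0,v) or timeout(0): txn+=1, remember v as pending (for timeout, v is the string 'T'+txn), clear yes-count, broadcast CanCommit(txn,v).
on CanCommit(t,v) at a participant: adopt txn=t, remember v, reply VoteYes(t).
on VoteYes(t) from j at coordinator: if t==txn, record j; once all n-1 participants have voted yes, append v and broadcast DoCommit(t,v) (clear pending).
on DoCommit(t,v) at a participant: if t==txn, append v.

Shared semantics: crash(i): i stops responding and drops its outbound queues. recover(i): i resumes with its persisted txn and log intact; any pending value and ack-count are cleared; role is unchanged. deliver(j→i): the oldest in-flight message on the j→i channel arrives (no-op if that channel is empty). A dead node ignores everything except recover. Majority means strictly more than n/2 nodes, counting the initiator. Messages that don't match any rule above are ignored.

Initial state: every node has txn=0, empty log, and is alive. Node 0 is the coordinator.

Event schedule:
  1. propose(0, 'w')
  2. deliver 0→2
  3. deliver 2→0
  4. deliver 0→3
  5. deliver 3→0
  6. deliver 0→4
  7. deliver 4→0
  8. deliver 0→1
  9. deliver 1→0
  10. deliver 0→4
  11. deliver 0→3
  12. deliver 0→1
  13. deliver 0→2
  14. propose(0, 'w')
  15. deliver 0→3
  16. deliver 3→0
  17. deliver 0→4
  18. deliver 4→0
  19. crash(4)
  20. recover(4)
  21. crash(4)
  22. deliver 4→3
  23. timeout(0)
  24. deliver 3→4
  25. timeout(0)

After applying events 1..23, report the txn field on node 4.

2

1. propose(0,'w'):  <0:coor t1 ->
2. deliver 0→2:  <2:part t1 ->
3. deliver 2→0:  nop
4. deliver 0→3:  <3:part t1 ->
5. deliver 3→0:  nop
6. deliver 0→4:  <4:part t1 ->
7. deliver 4→0:  nop
8. deliver 0→1:  <1:part t1 ->
9. deliver 1→0:  <0:coor t1 w>
10. deliver 0→4:  <4:part t1 w>
11. deliver 0→3:  <3:part t1 w>
12. deliver 0→1:  <1:part t1 w>
13. deliver 0→2:  <2:part t1 w>
14. propose(0,'w'):  <0:coor t2 w>
15. deliver 0→3:  <3:part t2 w>
16. deliver 3→0:  nop
17. deliver 0→4:  <4:part t2 w>
18. deliver 4→0:  nop
19. crash(4):  <4:✗part t2 w>
20. recover(4):  <4:part t2 w>
21. crash(4):  <4:✗part t2 w>
22. deliver 4→3:  nop
23. timeout(0):  <0:coor t3 w>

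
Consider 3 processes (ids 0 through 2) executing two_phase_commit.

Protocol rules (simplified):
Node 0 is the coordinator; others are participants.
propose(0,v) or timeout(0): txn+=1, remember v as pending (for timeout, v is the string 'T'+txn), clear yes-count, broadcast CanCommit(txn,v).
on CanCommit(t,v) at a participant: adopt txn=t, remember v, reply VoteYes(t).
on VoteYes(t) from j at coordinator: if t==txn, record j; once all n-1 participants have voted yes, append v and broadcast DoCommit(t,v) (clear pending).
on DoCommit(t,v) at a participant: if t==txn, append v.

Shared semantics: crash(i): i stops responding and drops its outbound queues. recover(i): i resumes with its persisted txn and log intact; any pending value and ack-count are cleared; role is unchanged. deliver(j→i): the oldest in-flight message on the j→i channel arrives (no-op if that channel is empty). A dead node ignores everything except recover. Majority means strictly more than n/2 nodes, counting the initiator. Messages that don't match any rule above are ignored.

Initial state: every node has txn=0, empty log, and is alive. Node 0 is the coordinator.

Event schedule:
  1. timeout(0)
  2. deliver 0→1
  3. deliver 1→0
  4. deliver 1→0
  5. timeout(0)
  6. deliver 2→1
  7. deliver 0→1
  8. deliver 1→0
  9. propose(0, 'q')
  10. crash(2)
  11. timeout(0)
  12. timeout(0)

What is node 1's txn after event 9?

[1] timeout(0) → N0(coor t1 [-])
[2] deliver 0→1 → N1(part t1 [-])
[3] deliver 1→0 → ∅
[4] deliver 1→0 → ∅
[5] timeout(0) → N0(coor t2 [-])
[6] deliver 2→1 → ∅
[7] deliver 0→1 → N1(part t2 [-])
[8] deliver 1→0 → ∅
[9] propose(0,'q') → N0(coor t3 [-])

2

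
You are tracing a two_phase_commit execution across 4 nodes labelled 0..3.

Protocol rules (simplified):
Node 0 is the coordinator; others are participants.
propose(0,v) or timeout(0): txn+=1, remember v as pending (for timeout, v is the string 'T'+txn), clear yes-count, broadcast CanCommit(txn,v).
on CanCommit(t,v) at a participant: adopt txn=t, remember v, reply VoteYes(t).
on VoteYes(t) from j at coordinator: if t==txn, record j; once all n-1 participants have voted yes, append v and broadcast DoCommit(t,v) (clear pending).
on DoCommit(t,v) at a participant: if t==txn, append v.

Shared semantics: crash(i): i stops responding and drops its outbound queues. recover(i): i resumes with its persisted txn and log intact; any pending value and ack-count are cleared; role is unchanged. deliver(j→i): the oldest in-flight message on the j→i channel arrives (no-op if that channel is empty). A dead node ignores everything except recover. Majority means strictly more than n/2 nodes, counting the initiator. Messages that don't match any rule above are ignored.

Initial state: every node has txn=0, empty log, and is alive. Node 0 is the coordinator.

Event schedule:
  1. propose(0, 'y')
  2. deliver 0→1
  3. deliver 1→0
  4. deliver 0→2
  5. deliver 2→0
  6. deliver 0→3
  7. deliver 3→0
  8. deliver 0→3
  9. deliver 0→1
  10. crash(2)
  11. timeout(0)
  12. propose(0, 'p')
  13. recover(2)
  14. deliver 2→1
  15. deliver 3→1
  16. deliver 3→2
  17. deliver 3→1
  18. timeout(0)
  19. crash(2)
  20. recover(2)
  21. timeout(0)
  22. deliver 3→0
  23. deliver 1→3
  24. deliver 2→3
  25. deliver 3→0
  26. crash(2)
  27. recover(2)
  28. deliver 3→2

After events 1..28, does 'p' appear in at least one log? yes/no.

[1] propose(0,'y') → N0(coor t1 [-])
[2] deliver 0→1 → N1(part t1 [-])
[3] deliver 1→0 → ∅
[4] deliver 0→2 → N2(part t1 [-])
[5] deliver 2→0 → ∅
[6] deliver 0→3 → N3(part t1 [-])
[7] deliver 3→0 → N0(coor t1 [y])
[8] deliver 0→3 → N3(part t1 [y])
[9] deliver 0→1 → N1(part t1 [y])
[10] crash(2) → N2(✗part t1 [-])
[11] timeout(0) → N0(coor t2 [y])
[12] propose(0,'p') → N0(coor t3 [y])
[13] recover(2) → N2(part t1 [-])
[14] deliver 2→1 → ∅
[15] deliver 3→1 → ∅
[16] deliver 3→2 → ∅
[17] deliver 3→1 → ∅
[18] timeout(0) → N0(coor t4 [y])
[19] crash(2) → N2(✗part t1 [-])
[20] recover(2) → N2(part t1 [-])
[21] timeout(0) → N0(coor t5 [y])
[22] deliver 3→0 → ∅
[23] deliver 1→3 → ∅
[24] deliver 2→3 → ∅
[25] deliver 3→0 → ∅
[26] crash(2) → N2(✗part t1 [-])
[27] recover(2) → N2(part t1 [-])
[28] deliver 3→2 → ∅

no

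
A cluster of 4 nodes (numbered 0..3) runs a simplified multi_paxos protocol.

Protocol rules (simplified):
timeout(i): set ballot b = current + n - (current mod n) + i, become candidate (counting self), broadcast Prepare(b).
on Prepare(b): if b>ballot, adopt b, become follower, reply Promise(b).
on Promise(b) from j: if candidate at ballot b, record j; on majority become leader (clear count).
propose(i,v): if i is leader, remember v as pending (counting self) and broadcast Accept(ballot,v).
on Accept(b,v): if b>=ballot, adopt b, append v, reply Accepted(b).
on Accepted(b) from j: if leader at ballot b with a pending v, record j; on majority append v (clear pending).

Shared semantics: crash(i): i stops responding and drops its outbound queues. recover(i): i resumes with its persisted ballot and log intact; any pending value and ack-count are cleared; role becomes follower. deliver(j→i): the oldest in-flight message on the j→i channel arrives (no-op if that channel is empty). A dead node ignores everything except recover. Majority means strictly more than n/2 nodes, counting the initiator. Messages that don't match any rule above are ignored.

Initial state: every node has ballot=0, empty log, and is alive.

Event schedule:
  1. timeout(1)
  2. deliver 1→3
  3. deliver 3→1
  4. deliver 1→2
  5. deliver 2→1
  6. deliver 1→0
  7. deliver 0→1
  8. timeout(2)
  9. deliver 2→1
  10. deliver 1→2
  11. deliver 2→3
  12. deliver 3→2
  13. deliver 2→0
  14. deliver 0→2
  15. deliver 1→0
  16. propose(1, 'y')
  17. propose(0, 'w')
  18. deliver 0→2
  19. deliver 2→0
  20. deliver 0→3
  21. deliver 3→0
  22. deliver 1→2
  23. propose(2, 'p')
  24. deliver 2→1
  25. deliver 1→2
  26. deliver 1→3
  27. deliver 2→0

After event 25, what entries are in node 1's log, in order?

after 1 — timeout(1): n1:cand/b5/[-]
after 2 — deliver 1→3: n3:foll/b5/[-]
after 3 — deliver 3→1: ·
after 4 — deliver 1→2: n2:foll/b5/[-]
after 5 — deliver 2→1: n1:lead/b5/[-]
after 6 — deliver 1→0: n0:foll/b5/[-]
after 7 — deliver 0→1: ·
after 8 — timeout(2): n2:cand/b10/[-]
after 9 — deliver 2→1: n1:foll/b10/[-]
after 10 — deliver 1→2: ·
after 11 — deliver 2→3: n3:foll/b10/[-]
after 12 — deliver 3→2: n2:lead/b10/[-]
after 13 — deliver 2→0: n0:foll/b10/[-]
after 14 — deliver 0→2: ·
after 15 — deliver 1→0: ·
after 16 — propose(1,'y'): ·
after 17 — propose(0,'w'): ·
after 18 — deliver 0→2: ·
after 19 — deliver 2→0: ·
after 20 — deliver 0→3: ·
after 21 — deliver 3→0: ·
after 22 — deliver 1→2: ·
after 23 — propose(2,'p'): ·
after 24 — deliver 2→1: n1:foll/b10/[p]
after 25 — deliver 1→2: ·

p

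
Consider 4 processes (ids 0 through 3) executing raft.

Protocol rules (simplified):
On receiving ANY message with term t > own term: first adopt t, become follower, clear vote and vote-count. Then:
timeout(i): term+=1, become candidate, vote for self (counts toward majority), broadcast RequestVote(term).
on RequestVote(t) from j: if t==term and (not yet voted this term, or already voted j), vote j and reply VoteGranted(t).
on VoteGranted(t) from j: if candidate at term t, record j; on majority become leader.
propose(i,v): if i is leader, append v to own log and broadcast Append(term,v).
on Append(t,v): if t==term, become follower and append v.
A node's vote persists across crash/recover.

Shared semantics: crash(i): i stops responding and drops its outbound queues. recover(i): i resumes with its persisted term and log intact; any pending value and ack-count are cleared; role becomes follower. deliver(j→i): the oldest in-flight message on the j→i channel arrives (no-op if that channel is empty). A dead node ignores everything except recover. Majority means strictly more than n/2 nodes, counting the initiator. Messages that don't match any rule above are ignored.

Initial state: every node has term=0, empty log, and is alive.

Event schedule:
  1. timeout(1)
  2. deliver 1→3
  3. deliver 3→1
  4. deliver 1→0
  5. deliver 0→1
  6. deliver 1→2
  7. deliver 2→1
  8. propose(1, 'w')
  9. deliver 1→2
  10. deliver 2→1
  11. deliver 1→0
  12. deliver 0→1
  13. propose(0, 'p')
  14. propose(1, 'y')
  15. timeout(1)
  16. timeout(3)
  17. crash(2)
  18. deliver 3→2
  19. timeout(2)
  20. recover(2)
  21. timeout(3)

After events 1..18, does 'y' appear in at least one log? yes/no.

[1] timeout(1) → N1(cand t1 [-])
[2] deliver 1→3 → N3(foll t1 [-])
[3] deliver 3→1 → ∅
[4] deliver 1→0 → N0(foll t1 [-])
[5] deliver 0→1 → N1(lead t1 [-])
[6] deliver 1→2 → N2(foll t1 [-])
[7] deliver 2→1 → ∅
[8] propose(1,'w') → N1(lead t1 [w])
[9] deliver 1→2 → N2(foll t1 [w])
[10] deliver 2→1 → ∅
[11] deliver 1→0 → N0(foll t1 [w])
[12] deliver 0→1 → ∅
[13] propose(0,'p') → ∅
[14] propose(1,'y') → N1(lead t1 [w,y])
[15] timeout(1) → N1(cand t2 [w,y])
[16] timeout(3) → N3(cand t2 [-])
[17] crash(2) → N2(✗foll t1 [w])
[18] deliver 3→2 → ∅

yes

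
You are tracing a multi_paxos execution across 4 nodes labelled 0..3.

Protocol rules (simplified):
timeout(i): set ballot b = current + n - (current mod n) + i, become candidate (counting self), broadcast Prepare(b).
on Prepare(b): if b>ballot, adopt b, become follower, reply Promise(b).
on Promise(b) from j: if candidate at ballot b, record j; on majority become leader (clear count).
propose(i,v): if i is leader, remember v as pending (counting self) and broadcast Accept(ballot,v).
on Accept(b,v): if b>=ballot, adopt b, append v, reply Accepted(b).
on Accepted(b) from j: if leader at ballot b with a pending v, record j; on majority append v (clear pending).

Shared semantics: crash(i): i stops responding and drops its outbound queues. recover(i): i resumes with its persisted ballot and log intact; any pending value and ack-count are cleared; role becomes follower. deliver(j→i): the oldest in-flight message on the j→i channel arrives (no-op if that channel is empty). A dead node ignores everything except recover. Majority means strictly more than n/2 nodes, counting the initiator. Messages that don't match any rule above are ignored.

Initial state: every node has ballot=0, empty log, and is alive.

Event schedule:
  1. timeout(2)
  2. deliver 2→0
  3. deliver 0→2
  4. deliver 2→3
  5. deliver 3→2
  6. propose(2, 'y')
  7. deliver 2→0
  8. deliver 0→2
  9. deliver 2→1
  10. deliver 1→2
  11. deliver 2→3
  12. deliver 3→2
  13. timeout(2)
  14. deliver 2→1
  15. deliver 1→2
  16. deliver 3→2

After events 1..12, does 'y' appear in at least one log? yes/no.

yes

1. timeout(2):  <2:cand b6 ->
2. deliver 2→0:  <0:foll b6 ->
3. deliver 0→2:  nop
4. deliver 2→3:  <3:foll b6 ->
5. deliver 3→2:  <2:lead b6 ->
6. propose(2,'y'):  nop
7. deliver 2→0:  <0:foll b6 y>
8. deliver 0→2:  nop
9. deliver 2→1:  <1:foll b6 ->
10. deliver 1→2:  nop
11. deliver 2→3:  <3:foll b6 y>
12. deliver 3→2:  <2:lead b6 y>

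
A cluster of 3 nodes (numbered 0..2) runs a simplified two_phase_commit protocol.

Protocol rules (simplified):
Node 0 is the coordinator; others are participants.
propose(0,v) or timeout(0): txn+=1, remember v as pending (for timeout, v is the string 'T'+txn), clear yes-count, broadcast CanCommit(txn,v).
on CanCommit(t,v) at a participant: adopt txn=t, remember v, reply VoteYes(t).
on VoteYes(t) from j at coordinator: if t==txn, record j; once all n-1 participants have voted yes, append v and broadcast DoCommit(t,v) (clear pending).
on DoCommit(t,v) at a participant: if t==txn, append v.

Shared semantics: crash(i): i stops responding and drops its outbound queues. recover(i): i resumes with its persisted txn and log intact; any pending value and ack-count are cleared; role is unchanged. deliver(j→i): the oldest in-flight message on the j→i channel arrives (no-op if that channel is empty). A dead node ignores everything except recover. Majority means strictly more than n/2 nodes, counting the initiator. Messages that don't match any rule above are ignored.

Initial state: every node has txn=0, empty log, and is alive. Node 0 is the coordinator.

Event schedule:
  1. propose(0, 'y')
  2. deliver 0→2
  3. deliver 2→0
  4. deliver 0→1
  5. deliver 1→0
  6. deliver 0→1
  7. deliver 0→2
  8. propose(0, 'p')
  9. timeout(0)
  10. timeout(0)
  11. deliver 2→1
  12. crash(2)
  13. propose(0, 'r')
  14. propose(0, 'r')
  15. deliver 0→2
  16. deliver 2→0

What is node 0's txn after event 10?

4

[1] propose(0,'y') → N0(coor t1 [-])
[2] deliver 0→2 → N2(part t1 [-])
[3] deliver 2→0 → ∅
[4] deliver 0→1 → N1(part t1 [-])
[5] deliver 1→0 → N0(coor t1 [y])
[6] deliver 0→1 → N1(part t1 [y])
[7] deliver 0→2 → N2(part t1 [y])
[8] propose(0,'p') → N0(coor t2 [y])
[9] timeout(0) → N0(coor t3 [y])
[10] timeout(0) → N0(coor t4 [y])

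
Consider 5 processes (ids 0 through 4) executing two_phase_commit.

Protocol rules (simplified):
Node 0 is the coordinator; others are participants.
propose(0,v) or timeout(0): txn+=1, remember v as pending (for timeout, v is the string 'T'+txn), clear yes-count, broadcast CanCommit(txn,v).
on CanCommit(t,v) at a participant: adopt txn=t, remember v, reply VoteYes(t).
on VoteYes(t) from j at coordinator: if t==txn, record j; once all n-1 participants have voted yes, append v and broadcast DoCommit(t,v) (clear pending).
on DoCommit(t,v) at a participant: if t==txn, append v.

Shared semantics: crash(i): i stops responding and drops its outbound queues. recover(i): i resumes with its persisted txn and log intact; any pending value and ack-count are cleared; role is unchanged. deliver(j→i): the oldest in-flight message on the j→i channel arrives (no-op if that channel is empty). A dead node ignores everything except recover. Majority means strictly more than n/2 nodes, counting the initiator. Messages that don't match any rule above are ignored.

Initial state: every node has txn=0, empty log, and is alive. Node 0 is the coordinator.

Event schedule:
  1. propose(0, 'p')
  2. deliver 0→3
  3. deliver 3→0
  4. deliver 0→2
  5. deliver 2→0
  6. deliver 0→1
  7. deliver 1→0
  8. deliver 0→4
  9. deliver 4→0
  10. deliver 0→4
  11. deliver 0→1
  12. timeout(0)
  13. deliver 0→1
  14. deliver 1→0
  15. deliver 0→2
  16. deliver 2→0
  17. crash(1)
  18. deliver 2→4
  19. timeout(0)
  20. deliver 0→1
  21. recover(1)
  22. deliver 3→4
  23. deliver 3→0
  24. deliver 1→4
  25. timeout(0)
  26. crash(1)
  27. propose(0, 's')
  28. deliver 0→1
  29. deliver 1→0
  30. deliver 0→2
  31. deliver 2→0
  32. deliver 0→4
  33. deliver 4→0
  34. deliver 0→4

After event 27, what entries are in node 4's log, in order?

after 1 — propose(0,'p'): n0:coor/t1/[-]
after 2 — deliver 0→3: n3:part/t1/[-]
after 3 — deliver 3→0: ·
after 4 — deliver 0→2: n2:part/t1/[-]
after 5 — deliver 2→0: ·
after 6 — deliver 0→1: n1:part/t1/[-]
after 7 — deliver 1→0: ·
after 8 — deliver 0→4: n4:part/t1/[-]
after 9 — deliver 4→0: n0:coor/t1/[p]
after 10 — deliver 0→4: n4:part/t1/[p]
after 11 — deliver 0→1: n1:part/t1/[p]
after 12 — timeout(0): n0:coor/t2/[p]
after 13 — deliver 0→1: n1:part/t2/[p]
after 14 — deliver 1→0: ·
after 15 — deliver 0→2: n2:part/t1/[p]
after 16 — deliver 2→0: ·
after 17 — crash(1): n1:✗part/t2/[p]
after 18 — deliver 2→4: ·
after 19 — timeout(0): n0:coor/t3/[p]
after 20 — deliver 0→1: ·
after 21 — recover(1): n1:part/t2/[p]
after 22 — deliver 3→4: ·
after 23 — deliver 3→0: ·
after 24 — deliver 1→4: ·
after 25 — timeout(0): n0:coor/t4/[p]
after 26 — crash(1): n1:✗part/t2/[p]
after 27 — propose(0,'s'): n0:coor/t5/[p]

p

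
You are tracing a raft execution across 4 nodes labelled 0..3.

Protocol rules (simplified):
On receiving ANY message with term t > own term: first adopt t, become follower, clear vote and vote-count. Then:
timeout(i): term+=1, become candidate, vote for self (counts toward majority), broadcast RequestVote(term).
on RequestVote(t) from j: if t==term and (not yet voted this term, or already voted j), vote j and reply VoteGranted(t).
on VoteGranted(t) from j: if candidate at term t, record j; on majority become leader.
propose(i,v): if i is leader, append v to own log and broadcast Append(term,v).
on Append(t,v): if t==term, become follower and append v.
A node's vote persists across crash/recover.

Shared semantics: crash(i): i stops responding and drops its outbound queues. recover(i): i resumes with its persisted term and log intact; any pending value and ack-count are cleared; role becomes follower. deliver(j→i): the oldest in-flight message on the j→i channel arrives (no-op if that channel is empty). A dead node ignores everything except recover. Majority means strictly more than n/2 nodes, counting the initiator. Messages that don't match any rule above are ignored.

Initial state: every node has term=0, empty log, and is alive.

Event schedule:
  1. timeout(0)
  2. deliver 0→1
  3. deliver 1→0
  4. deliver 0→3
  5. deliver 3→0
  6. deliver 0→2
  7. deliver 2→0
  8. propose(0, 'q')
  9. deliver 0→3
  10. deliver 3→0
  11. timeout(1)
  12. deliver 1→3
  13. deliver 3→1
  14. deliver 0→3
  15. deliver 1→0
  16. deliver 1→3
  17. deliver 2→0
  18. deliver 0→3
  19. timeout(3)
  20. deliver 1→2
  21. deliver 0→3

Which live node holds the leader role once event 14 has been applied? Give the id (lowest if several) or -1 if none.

0

after 1 — timeout(0): n0:cand/t1/[-]
after 2 — deliver 0→1: n1:foll/t1/[-]
after 3 — deliver 1→0: ·
after 4 — deliver 0→3: n3:foll/t1/[-]
after 5 — deliver 3→0: n0:lead/t1/[-]
after 6 — deliver 0→2: n2:foll/t1/[-]
after 7 — deliver 2→0: ·
after 8 — propose(0,'q'): n0:lead/t1/[q]
after 9 — deliver 0→3: n3:foll/t1/[q]
after 10 — deliver 3→0: ·
after 11 — timeout(1): n1:cand/t2/[-]
after 12 — deliver 1→3: n3:foll/t2/[q]
after 13 — deliver 3→1: ·
after 14 — deliver 0→3: ·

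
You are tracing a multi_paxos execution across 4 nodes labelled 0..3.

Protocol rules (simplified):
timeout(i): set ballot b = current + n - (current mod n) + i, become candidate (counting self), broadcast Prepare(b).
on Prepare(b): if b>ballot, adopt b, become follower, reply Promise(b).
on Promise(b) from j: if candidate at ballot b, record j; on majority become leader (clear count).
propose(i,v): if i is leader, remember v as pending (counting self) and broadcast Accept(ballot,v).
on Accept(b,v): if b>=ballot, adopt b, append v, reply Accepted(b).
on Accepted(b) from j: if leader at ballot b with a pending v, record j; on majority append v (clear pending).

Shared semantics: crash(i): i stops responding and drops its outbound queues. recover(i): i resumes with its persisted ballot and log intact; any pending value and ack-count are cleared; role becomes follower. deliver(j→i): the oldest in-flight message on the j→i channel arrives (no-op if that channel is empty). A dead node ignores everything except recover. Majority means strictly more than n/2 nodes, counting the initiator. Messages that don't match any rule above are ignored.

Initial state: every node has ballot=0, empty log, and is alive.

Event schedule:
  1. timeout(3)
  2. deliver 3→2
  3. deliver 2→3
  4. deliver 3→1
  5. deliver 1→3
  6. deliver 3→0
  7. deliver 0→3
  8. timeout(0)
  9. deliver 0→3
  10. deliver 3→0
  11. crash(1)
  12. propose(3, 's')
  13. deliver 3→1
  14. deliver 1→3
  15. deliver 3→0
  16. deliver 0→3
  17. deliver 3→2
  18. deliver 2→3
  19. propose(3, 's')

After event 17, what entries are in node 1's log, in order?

[1] timeout(3) → N3(cand b7 [-])
[2] deliver 3→2 → N2(foll b7 [-])
[3] deliver 2→3 → ∅
[4] deliver 3→1 → N1(foll b7 [-])
[5] deliver 1→3 → N3(lead b7 [-])
[6] deliver 3→0 → N0(foll b7 [-])
[7] deliver 0→3 → ∅
[8] timeout(0) → N0(cand b8 [-])
[9] deliver 0→3 → N3(foll b8 [-])
[10] deliver 3→0 → ∅
[11] crash(1) → N1(✗foll b7 [-])
[12] propose(3,'s') → ∅
[13] deliver 3→1 → ∅
[14] deliver 1→3 → ∅
[15] deliver 3→0 → ∅
[16] deliver 0→3 → ∅
[17] deliver 3→2 → ∅

empty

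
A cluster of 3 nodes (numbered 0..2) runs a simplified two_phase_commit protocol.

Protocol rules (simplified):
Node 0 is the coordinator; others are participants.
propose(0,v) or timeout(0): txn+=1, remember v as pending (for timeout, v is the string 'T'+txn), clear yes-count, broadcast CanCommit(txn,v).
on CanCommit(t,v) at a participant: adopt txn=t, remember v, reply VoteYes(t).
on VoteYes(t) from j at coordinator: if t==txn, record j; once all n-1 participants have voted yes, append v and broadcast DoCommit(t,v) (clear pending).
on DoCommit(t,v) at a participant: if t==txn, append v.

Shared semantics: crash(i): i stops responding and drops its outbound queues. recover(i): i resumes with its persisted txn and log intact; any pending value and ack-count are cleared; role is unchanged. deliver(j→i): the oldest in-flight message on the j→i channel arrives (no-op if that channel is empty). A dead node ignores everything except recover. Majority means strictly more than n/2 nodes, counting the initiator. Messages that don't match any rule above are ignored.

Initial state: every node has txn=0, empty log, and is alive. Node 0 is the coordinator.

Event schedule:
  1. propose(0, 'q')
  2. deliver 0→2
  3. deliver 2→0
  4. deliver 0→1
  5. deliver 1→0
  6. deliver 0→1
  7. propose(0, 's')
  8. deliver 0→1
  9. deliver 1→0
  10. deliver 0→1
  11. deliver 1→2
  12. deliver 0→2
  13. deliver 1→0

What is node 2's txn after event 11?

1. propose(0,'q'):  <0:coor t1 ->
2. deliver 0→2:  <2:part t1 ->
3. deliver 2→0:  nop
4. deliver 0→1:  <1:part t1 ->
5. deliver 1→0:  <0:coor t1 q>
6. deliver 0→1:  <1:part t1 q>
7. propose(0,'s'):  <0:coor t2 q>
8. deliver 0→1:  <1:part t2 q>
9. deliver 1→0:  nop
10. deliver 0→1:  nop
11. deliver 1→2:  nop

1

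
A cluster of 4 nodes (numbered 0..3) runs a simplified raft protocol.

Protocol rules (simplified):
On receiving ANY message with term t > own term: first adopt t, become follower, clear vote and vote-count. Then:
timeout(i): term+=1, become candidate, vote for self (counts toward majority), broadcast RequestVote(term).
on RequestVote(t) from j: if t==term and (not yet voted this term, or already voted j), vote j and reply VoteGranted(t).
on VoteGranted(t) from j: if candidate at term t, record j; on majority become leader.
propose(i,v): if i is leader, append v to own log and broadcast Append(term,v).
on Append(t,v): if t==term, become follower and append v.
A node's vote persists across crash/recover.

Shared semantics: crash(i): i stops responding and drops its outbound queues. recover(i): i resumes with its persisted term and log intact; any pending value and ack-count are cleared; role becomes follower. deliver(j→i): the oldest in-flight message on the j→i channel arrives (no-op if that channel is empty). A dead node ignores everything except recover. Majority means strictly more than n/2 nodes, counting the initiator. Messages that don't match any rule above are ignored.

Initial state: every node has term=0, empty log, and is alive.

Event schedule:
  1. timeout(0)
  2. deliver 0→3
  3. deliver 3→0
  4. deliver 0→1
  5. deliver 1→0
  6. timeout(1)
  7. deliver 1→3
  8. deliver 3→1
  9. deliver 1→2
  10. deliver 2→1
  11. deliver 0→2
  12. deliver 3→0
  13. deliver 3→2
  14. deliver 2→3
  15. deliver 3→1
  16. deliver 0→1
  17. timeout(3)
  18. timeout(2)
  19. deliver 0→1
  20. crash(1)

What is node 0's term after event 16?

1

[1] timeout(0) → N0(cand t1 [-])
[2] deliver 0→3 → N3(foll t1 [-])
[3] deliver 3→0 → ∅
[4] deliver 0→1 → N1(foll t1 [-])
[5] deliver 1→0 → N0(lead t1 [-])
[6] timeout(1) → N1(cand t2 [-])
[7] deliver 1→3 → N3(foll t2 [-])
[8] deliver 3→1 → ∅
[9] deliver 1→2 → N2(foll t2 [-])
[10] deliver 2→1 → N1(lead t2 [-])
[11] deliver 0→2 → ∅
[12] deliver 3→0 → ∅
[13] deliver 3→2 → ∅
[14] deliver 2→3 → ∅
[15] deliver 3→1 → ∅
[16] deliver 0→1 → ∅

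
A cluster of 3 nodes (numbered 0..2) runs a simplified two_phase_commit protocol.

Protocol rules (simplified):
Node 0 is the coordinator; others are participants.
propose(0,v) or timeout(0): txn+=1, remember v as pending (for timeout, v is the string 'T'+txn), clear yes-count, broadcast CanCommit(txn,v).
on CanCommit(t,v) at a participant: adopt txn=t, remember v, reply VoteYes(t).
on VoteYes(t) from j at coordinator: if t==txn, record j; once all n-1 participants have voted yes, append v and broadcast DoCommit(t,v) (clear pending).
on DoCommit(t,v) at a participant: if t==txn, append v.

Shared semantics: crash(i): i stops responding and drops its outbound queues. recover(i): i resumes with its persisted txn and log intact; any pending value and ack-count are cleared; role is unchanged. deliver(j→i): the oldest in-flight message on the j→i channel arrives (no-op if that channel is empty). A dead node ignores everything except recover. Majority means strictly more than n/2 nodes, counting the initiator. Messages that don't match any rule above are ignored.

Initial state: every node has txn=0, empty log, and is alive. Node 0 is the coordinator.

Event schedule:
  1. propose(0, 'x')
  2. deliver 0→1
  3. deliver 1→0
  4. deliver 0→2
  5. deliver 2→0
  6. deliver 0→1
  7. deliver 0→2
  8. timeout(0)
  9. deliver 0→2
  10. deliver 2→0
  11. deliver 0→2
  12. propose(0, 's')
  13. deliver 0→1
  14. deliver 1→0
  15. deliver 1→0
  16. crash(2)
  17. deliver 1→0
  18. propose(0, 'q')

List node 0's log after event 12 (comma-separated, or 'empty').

x

e1 propose(0,'x'): 0[coor,t=1,-]
e2 deliver 0→1: 1[part,t=1,-]
e3 deliver 1→0: ·
e4 deliver 0→2: 2[part,t=1,-]
e5 deliver 2→0: 0[coor,t=1,x]
e6 deliver 0→1: 1[part,t=1,x]
e7 deliver 0→2: 2[part,t=1,x]
e8 timeout(0): 0[coor,t=2,x]
e9 deliver 0→2: 2[part,t=2,x]
e10 deliver 2→0: ·
e11 deliver 0→2: ·
e12 propose(0,'s'): 0[coor,t=3,x]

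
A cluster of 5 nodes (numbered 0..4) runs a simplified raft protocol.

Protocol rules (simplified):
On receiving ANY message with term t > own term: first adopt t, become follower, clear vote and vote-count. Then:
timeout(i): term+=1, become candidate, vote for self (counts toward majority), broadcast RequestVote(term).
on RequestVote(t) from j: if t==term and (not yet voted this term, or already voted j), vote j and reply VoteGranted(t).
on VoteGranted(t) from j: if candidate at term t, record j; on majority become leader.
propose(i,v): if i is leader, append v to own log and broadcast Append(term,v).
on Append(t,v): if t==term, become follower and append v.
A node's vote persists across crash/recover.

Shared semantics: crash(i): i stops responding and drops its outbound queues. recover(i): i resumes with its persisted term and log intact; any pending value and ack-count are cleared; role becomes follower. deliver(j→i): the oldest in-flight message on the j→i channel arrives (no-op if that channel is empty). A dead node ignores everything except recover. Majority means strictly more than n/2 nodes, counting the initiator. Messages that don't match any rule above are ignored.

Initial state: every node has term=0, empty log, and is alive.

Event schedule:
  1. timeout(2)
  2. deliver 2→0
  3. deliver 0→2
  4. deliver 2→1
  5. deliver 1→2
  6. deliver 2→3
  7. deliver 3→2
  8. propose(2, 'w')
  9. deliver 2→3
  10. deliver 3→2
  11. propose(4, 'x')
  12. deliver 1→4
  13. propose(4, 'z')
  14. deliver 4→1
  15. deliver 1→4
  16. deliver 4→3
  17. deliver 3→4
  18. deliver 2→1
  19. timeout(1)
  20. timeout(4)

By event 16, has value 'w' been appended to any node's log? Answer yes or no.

1. timeout(2):  <2:cand t1 ->
2. deliver 2→0:  <0:foll t1 ->
3. deliver 0→2:  nop
4. deliver 2→1:  <1:foll t1 ->
5. deliver 1→2:  <2:lead t1 ->
6. deliver 2→3:  <3:foll t1 ->
7. deliver 3→2:  nop
8. propose(2,'w'):  <2:lead t1 w>
9. deliver 2→3:  <3:foll t1 w>
10. deliver 3→2:  nop
11. propose(4,'x'):  nop
12. deliver 1→4:  nop
13. propose(4,'z'):  nop
14. deliver 4→1:  nop
15. deliver 1→4:  nop
16. deliver 4→3:  nop

yes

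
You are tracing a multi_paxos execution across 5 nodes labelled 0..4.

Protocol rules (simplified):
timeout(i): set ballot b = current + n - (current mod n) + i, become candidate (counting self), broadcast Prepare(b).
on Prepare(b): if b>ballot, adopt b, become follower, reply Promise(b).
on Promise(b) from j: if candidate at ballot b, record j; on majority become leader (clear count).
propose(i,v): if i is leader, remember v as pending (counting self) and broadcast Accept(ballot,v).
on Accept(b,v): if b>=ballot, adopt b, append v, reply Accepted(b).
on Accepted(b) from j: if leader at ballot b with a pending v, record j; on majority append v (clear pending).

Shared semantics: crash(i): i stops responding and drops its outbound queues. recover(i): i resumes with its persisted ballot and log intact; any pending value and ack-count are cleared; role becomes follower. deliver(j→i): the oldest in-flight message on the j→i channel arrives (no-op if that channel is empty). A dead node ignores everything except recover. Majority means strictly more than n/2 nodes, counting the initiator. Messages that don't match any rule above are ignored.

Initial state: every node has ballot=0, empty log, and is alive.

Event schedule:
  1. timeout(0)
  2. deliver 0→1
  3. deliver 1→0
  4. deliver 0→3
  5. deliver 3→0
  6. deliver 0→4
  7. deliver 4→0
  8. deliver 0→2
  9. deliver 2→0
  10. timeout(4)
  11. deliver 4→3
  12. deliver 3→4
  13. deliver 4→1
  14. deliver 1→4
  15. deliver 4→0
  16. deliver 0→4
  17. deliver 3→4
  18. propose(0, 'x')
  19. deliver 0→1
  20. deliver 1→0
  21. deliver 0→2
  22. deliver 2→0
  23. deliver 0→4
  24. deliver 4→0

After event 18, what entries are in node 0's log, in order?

step 1 timeout(0): 0={cand,b=5,log=-}
step 2 deliver 0→1: 1={foll,b=5,log=-}
step 3 deliver 1→0: —
step 4 deliver 0→3: 3={foll,b=5,log=-}
step 5 deliver 3→0: 0={lead,b=5,log=-}
step 6 deliver 0→4: 4={foll,b=5,log=-}
step 7 deliver 4→0: —
step 8 deliver 0→2: 2={foll,b=5,log=-}
step 9 deliver 2→0: —
step 10 timeout(4): 4={cand,b=14,log=-}
step 11 deliver 4→3: 3={foll,b=14,log=-}
step 12 deliver 3→4: —
step 13 deliver 4→1: 1={foll,b=14,log=-}
step 14 deliver 1→4: 4={lead,b=14,log=-}
step 15 deliver 4→0: 0={foll,b=14,log=-}
step 16 deliver 0→4: —
step 17 deliver 3→4: —
step 18 propose(0,'x'): —

empty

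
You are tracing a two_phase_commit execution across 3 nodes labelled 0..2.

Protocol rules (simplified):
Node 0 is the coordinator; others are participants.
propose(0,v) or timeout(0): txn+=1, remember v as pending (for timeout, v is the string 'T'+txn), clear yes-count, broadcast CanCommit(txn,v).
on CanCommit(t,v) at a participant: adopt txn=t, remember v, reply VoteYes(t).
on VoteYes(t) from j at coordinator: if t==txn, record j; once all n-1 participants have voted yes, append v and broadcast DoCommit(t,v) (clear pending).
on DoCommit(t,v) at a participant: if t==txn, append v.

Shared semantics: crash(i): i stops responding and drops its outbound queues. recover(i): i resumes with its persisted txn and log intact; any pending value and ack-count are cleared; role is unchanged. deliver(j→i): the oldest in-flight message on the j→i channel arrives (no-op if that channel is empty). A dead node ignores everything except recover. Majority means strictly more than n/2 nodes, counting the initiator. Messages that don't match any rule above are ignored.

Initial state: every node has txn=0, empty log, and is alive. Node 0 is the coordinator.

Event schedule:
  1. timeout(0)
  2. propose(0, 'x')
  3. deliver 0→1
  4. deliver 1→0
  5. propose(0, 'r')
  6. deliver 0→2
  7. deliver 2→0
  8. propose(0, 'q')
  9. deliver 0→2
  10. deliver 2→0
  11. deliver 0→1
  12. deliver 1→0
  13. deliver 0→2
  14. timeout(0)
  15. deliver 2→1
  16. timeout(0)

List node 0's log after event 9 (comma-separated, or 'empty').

step 1 timeout(0): 0={coor,t=1,log=-}
step 2 propose(0,'x'): 0={coor,t=2,log=-}
step 3 deliver 0→1: 1={part,t=1,log=-}
step 4 deliver 1→0: —
step 5 propose(0,'r'): 0={coor,t=3,log=-}
step 6 deliver 0→2: 2={part,t=1,log=-}
step 7 deliver 2→0: —
step 8 propose(0,'q'): 0={coor,t=4,log=-}
step 9 deliver 0→2: 2={part,t=2,log=-}

empty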